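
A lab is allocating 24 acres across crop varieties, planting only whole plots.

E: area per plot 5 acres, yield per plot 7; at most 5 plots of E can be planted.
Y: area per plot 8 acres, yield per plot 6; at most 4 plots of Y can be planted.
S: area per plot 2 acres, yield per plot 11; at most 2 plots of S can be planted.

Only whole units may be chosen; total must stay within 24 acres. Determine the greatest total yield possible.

Take 4×E and 2×S: area 24 ≤ 24, yield 4·7 + 2·11 = 50.
S has the best ratio (11/2) and is taken to its limit of 2; remaining capacity is filled optimally with the others.

50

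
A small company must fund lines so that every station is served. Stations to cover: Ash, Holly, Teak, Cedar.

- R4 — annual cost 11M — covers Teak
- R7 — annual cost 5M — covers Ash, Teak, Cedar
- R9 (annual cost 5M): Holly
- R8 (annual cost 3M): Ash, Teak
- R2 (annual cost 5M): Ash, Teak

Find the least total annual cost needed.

10

The greedy cost-per-new-station heuristic would pick R8, R7, and R9 for 13, but a cheaper cover exists.
Choose R7 and R9: together they cover Ash, Holly, Teak, Cedar — every station.
Total annual cost: 5 + 5 = 10.
No cover costs less than 10.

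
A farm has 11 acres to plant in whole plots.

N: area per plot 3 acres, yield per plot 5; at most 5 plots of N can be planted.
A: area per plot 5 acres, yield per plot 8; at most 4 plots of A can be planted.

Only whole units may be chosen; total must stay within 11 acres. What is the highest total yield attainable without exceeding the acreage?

2×N and 1×A: area 11 ≤ 11, yield 2·5 + 1·8 = 18.
2×A: area 10 ≤ 11, yield 2·8 = 16.
Best is 18.

18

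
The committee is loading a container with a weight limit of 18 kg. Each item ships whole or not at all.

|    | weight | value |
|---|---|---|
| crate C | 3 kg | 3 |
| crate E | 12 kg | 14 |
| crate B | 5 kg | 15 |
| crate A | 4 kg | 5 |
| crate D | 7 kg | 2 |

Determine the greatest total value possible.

crate C + crate B + crate A: weight 3 + 5 + 4 = 12 ≤ 18, value 3 + 15 + 5 = 23.
crate E + crate B: weight 12 + 5 = 17 ≤ 18, value 14 + 15 = 29.
crate B + crate A + crate D: weight 5 + 4 + 7 = 16 ≤ 18, value 15 + 5 + 2 = 22.
Best is crate E and crate B with total value 29.

29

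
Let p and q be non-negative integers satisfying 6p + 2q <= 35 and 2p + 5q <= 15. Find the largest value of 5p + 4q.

29

The continuous relaxation peaks at (5.58, 0.769) with value 30.96; rounding to a feasible lattice point costs some objective.
(p,q)=(5,1): 6·5+2·1=32≤35, 2·5+5·1=15≤15, objective 29.
(p,q)=(5,0): 6·5+2·0=30≤35, 2·5+5·0=10≤15, objective 25.
(p,q)=(4,1): 6·4+2·1=26≤35, 2·4+5·1=13≤15, objective 24.
No feasible integer point exceeds 29.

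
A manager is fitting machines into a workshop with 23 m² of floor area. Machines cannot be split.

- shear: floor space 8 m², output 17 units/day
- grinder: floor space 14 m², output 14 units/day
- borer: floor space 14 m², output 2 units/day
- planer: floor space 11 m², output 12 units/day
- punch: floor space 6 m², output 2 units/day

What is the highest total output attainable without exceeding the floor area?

31

Treat it as a binary knapsack problem.
shear + planer: floor space 8 + 11 = 19 ≤ 23, output 17 + 12 = 29.
shear + grinder: floor space 8 + 14 = 22 ≤ 23, output 17 + 14 = 31.
shear + punch: floor space 8 + 6 = 14 ≤ 23, output 17 + 2 = 19.
Best is shear and grinder with total output 31.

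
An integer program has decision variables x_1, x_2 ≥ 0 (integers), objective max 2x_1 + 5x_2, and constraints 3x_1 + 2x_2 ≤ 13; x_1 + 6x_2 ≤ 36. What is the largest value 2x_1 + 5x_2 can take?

(x_1,x_2)=(0,6): 3·0+2·6=12≤13, 1·0+6·6=36≤36, objective 30.
(x_1,x_2)=(1,5): 3·1+2·5=13≤13, 1·1+6·5=31≤36, objective 27.
(x_1,x_2)=(0,5): 3·0+2·5=10≤13, 1·0+6·5=30≤36, objective 25.
(x_1,x_2)=(1,4): 3·1+2·4=11≤13, 1·1+6·4=25≤36, objective 22.
The best lattice point is (0,6), giving 30.

30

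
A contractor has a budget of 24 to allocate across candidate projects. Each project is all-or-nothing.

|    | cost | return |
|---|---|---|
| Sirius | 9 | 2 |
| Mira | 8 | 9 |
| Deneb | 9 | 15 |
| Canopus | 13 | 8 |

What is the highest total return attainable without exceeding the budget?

Allowing fractional choices, the relaxed optimum would be about 28.3, but projects are indivisible.
Deneb + Canopus: cost 9 + 13 = 22 ≤ 24, return 15 + 8 = 23.
Mira + Deneb: cost 8 + 9 = 17 ≤ 24, return 9 + 15 = 24.
Best is Mira and Deneb with total return 24.

24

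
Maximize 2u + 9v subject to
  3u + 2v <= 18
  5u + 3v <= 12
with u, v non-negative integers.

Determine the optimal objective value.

(u,v)=(0,4): 3·0+2·4=8≤18, 5·0+3·4=12≤12, objective 36.
(u,v)=(0,3): 3·0+2·3=6≤18, 5·0+3·3=9≤12, objective 27.
No feasible integer point exceeds 36.

36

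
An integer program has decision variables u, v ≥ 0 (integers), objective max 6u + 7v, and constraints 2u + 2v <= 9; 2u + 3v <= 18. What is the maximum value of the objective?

28

Relaxing integrality, the LP optimum is 31.50 at (u,v) = (0, 4.5), which is not an integer point.
(u,v)=(0,4): 2·0+2·4=8≤9, 2·0+3·4=12≤18, objective 28.
(u,v)=(1,3): 2·1+2·3=8≤9, 2·1+3·3=11≤18, objective 27.
(u,v)=(0,3): 2·0+2·3=6≤9, 2·0+3·3=9≤18, objective 21.
The best lattice point is (0,4), giving 28.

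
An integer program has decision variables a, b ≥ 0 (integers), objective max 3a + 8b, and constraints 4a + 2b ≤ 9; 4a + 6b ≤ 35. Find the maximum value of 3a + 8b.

32

(a,b)=(0,4) is feasible, giving 32.
(a,b)=(0,3) is feasible, giving 24.
The best lattice point is (0,4), giving 32.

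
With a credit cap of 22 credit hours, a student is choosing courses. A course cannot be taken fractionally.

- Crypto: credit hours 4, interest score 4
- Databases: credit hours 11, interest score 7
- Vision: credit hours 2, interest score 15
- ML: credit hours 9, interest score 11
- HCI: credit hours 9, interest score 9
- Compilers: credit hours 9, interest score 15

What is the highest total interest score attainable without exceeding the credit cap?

Allowing fractional choices, the relaxed optimum would be about 43.0, but courses are indivisible.
Vision + ML + Compilers: credit hours 2 + 9 + 9 = 20 ≤ 22, interest score 15 + 11 + 15 = 41.
Vision + HCI + Compilers: credit hours 2 + 9 + 9 = 20 ≤ 22, interest score 15 + 9 + 15 = 39.
Databases + Vision + Compilers: credit hours 11 + 2 + 9 = 22 ≤ 22, interest score 7 + 15 + 15 = 37.
Best is Vision, ML, and Compilers with total interest score 41.

41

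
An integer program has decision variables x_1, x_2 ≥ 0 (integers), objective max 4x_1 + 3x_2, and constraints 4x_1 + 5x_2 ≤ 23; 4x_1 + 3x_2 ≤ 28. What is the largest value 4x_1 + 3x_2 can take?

(x_1,x_2)=(5,0) is feasible, giving 20.
(x_1,x_2)=(4,1) is feasible, giving 19.
The best lattice point is (5,0), giving 20.

20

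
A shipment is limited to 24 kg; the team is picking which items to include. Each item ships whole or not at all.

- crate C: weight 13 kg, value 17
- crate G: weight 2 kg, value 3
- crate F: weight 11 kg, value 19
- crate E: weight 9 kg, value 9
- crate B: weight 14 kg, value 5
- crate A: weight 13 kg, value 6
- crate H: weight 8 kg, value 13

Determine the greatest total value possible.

36

Allowing fractional choices, the relaxed optimum would be about 38.9, but items are indivisible.
crate G + crate F + crate H: weight 2 + 11 + 8 = 21 ≤ 24, value 3 + 19 + 13 = 35.
crate C + crate G + crate H: weight 13 + 2 + 8 = 23 ≤ 24, value 17 + 3 + 13 = 33.
crate C + crate F: weight 13 + 11 = 24 ≤ 24, value 17 + 19 = 36.
Best is crate C and crate F with total value 36.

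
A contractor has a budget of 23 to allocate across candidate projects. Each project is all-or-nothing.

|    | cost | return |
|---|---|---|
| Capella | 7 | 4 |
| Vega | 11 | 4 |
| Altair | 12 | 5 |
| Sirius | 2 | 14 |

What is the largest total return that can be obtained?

23

This is a 0-1 knapsack instance.
Altair + Sirius: cost 12 + 2 = 14 ≤ 23, return 5 + 14 = 19.
Capella + Altair + Sirius: cost 7 + 12 + 2 = 21 ≤ 23, return 4 + 5 + 14 = 23.
Capella + Vega + Sirius: cost 7 + 11 + 2 = 20 ≤ 23, return 4 + 4 + 14 = 22.
Best is Capella, Altair, and Sirius with total return 23.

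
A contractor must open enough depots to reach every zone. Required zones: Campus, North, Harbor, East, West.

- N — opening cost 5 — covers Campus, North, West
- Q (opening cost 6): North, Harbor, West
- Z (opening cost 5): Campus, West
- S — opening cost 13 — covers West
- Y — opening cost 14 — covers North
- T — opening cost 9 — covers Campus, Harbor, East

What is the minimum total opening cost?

Choose N and T: together they cover Campus, North, Harbor, East, West — every zone.
Total opening cost: 5 + 9 = 14.

14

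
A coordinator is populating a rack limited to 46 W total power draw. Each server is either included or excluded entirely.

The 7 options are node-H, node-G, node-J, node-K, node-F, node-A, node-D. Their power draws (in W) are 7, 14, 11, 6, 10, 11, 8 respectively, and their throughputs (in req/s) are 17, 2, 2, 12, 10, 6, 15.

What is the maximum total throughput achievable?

60

Allowing fractional choices, the relaxed optimum would be about 60.7, but servers are indivisible.
node-H + node-K + node-F + node-A + node-D: power draw 7 + 6 + 10 + 11 + 8 = 42 ≤ 46, throughput 17 + 12 + 10 + 6 + 15 = 60.
node-H + node-J + node-K + node-F + node-D: power draw 7 + 11 + 6 + 10 + 8 = 42 ≤ 46, throughput 17 + 2 + 12 + 10 + 15 = 56.
Best is node-H, node-K, node-F, node-A, and node-D with total throughput 60.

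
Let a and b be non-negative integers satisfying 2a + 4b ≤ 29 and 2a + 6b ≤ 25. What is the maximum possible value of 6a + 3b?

72

(a,b)=(12,0): 2·12+4·0=24≤29, 2·12+6·0=24≤25, objective 72.
(a,b)=(11,0): 2·11+4·0=22≤29, 2·11+6·0=22≤25, objective 66.
No feasible integer point exceeds 72.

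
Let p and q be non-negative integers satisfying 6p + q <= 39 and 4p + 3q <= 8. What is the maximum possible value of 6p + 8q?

16

The continuous relaxation peaks at (0, 2.67) with value 21.33; rounding to a feasible lattice point costs some objective.
(p,q)=(0,2): 6·0+1·2=2≤39, 4·0+3·2=6≤8, objective 16.
(p,q)=(1,1): 6·1+1·1=7≤39, 4·1+3·1=7≤8, objective 14.
(p,q)=(0,1): 6·0+1·1=1≤39, 4·0+3·1=3≤8, objective 8.
The best lattice point is (0,2), giving 16.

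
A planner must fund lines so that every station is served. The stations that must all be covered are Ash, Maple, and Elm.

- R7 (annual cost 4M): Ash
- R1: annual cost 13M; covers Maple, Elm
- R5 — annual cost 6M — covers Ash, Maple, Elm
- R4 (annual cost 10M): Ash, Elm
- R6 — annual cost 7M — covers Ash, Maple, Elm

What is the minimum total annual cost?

This is an integer covering problem.
R5 alone covers Ash, Maple, Elm — every station.
Total annual cost: 6.

6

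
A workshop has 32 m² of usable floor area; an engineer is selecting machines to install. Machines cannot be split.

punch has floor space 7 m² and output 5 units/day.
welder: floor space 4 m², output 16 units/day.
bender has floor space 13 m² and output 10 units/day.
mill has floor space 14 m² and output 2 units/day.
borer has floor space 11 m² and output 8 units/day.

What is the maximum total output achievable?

34

welder + bender + borer: floor space 4 + 13 + 11 = 28 ≤ 32, output 16 + 10 + 8 = 34.
punch + welder + bender: floor space 7 + 4 + 13 = 24 ≤ 32, output 5 + 16 + 10 = 31.
Best is welder, bender, and borer with total output 34.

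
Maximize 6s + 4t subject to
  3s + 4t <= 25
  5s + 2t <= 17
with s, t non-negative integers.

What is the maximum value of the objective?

The continuous relaxation peaks at (1.29, 5.29) with value 28.86; rounding to a feasible lattice point costs some objective.
(s,t)=(1,5): 3·1+4·5=23≤25, 5·1+2·5=15≤17, objective 26.
(s,t)=(0,6): 3·0+4·6=24≤25, 5·0+2·6=12≤17, objective 24.
(s,t)=(1,4): 3·1+4·4=19≤25, 5·1+2·4=13≤17, objective 22.
Maximum is 26 at (s,t)=(1,5).

26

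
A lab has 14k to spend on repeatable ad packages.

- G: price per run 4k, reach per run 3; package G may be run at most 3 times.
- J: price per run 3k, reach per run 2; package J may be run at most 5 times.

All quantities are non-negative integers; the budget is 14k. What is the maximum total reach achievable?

10

2×G and 2×J: price 14 ≤ 14, reach 2·3 + 2·2 = 10.
1×G and 3×J: price 13 ≤ 14, reach 1·3 + 3·2 = 9.
Best is 10.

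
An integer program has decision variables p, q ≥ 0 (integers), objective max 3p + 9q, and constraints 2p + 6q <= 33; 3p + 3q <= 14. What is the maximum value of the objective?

36

(p,q)=(0,4): 2·0+6·4=24≤33, 3·0+3·4=12≤14, objective 36.
(p,q)=(1,3): 2·1+6·3=20≤33, 3·1+3·3=12≤14, objective 30.
No feasible integer point exceeds 36.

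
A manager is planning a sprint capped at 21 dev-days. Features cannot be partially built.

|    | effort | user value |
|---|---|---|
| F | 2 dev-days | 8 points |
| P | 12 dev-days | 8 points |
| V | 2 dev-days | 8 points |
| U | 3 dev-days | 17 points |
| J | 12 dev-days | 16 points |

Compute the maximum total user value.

Allowing fractional choices, the relaxed optimum would be about 50.3, but features are indivisible.
F + V + U + J: effort 2 + 2 + 3 + 12 = 19 ≤ 21, user value 8 + 8 + 17 + 16 = 49.
F + U + J: effort 2 + 3 + 12 = 17 ≤ 21, user value 8 + 17 + 16 = 41.
V + U + J: effort 2 + 3 + 12 = 17 ≤ 21, user value 8 + 17 + 16 = 41.
Best is F, V, U, and J with total user value 49.

49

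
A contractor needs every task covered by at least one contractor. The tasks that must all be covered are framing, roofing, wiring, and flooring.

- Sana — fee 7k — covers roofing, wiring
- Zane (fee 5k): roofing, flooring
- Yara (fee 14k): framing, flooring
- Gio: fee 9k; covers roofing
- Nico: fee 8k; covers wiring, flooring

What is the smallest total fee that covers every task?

21

The greedy cost-per-new-task heuristic would pick Zane, Sana, and Yara for 26, but a cheaper cover exists.
Choose Sana and Yara: together they cover framing, roofing, wiring, flooring — every task.
Total fee: 7 + 14 = 21.
No cover costs less than 21.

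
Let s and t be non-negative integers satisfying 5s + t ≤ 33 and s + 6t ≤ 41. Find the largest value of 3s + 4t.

Relaxing integrality, the LP optimum is 39.97 at (s,t) = (5.41, 5.93), which is not an integer point.
(s,t)=(5,6): 5·5+1·6=31≤33, 1·5+6·6=41≤41, objective 39.
(s,t)=(4,6): 5·4+1·6=26≤33, 1·4+6·6=40≤41, objective 36.
The best lattice point is (5,6), giving 39.

39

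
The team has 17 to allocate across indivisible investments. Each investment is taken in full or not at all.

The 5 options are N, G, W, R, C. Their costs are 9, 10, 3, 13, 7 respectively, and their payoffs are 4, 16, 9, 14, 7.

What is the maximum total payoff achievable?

25

Allowing fractional choices, the relaxed optimum would be about 29.3, but investments are indivisible.
W + R: cost 3 + 13 = 16 ≤ 17, payoff 9 + 14 = 23.
G + W: cost 10 + 3 = 13 ≤ 17, payoff 16 + 9 = 25.
G + C: cost 10 + 7 = 17 ≤ 17, payoff 16 + 7 = 23.
Best is G and W with total payoff 25.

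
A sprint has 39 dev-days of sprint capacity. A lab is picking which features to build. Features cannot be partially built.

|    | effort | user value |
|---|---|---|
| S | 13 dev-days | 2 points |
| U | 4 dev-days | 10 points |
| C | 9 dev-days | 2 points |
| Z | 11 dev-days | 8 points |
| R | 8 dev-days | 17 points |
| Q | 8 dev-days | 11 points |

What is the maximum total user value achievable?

46

Allowing fractional choices, the relaxed optimum would be about 47.8, but features are indivisible.
U + Z + R + Q: effort 4 + 11 + 8 + 8 = 31 ≤ 39, user value 10 + 8 + 17 + 11 = 46.
U + C + R + Q: effort 4 + 9 + 8 + 8 = 29 ≤ 39, user value 10 + 2 + 17 + 11 = 40.
Best is U, Z, R, and Q with total user value 46.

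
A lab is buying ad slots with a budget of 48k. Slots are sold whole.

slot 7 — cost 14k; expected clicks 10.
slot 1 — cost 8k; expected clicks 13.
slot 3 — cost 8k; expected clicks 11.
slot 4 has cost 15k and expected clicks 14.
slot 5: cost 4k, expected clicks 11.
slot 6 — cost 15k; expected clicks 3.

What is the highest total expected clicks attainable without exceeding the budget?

slot 7 + slot 1 + slot 4 + slot 5: cost 14 + 8 + 15 + 4 = 41 ≤ 48, expected clicks 10 + 13 + 14 + 11 = 48.
slot 1 + slot 3 + slot 4 + slot 5: cost 8 + 8 + 15 + 4 = 35 ≤ 48, expected clicks 13 + 11 + 14 + 11 = 49.
Best is slot 1, slot 3, slot 4, and slot 5 with total expected clicks 49.

49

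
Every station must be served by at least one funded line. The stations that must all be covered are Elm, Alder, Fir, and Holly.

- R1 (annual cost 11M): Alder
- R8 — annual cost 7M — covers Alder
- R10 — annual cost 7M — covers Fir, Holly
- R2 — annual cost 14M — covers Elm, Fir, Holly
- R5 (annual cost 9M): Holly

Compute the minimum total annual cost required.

21

The greedy cost-per-new-station heuristic would pick R10, R8, and R2 for 28, but a cheaper cover exists.
Choose R8 and R2: together they cover Elm, Alder, Fir, Holly — every station.
Total annual cost: 7 + 14 = 21.
No cover costs less than 21.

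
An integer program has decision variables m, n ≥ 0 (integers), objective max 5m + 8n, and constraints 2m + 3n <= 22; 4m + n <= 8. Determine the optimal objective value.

(m,n)=(0,7) is feasible, giving 56.
(m,n)=(0,6) is feasible, giving 48.
No feasible integer point exceeds 56.

56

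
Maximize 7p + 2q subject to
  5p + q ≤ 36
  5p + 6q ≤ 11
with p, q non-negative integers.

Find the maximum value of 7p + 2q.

Relaxing integrality, the LP optimum is 15.40 at (p,q) = (2.2, 0), which is not an integer point.
(p,q)=(2,0): 5·2+1·0=10≤36, 5·2+6·0=10≤11, objective 14.
(p,q)=(1,1): 5·1+1·1=6≤36, 5·1+6·1=11≤11, objective 9.
(p,q)=(1,0): 5·1+1·0=5≤36, 5·1+6·0=5≤11, objective 7.
The best lattice point is (2,0), giving 14.

14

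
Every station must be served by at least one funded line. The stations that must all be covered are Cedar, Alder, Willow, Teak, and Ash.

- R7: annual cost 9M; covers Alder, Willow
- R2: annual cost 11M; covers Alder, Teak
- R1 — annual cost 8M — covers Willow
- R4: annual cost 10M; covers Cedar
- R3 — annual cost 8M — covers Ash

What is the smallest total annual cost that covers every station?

The greedy cost-per-new-station heuristic would pick R7, R3, R4, and R2 for 38, but a cheaper cover exists.
Choose R2, R1, R4, and R3: together they cover Cedar, Alder, Willow, Teak, Ash — every station.
Total annual cost: 11 + 8 + 10 + 8 = 37.
No cover costs less than 37.

37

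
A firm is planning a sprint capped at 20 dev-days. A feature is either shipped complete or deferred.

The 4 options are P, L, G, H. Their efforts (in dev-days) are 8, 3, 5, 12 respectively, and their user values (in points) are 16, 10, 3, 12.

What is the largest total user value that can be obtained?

29

Allowing fractional choices, the relaxed optimum would be about 35.0, but features are indivisible.
P + L + G: effort 8 + 3 + 5 = 16 ≤ 20, user value 16 + 10 + 3 = 29.
P + H: effort 8 + 12 = 20 ≤ 20, user value 16 + 12 = 28.
Best is P, L, and G with total user value 29.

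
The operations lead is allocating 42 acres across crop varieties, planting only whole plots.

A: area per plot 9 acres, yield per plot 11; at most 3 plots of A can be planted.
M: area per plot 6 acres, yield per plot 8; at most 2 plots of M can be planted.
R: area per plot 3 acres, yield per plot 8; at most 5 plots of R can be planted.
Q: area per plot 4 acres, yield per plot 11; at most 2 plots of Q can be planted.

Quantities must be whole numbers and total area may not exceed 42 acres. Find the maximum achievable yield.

84

Q has the best ratio (11/4); taking only Q gives at most 2×11 = 22 (stopped by the supply cap of 2).
Mixing does better — 2×A, 5×R, and 2×Q: area 41 ≤ 42, yield 2·11 + 5·8 + 2·11 = 84.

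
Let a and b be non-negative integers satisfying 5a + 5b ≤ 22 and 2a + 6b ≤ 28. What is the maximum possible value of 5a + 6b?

24

Relaxing integrality, the LP optimum is 26.40 at (a,b) = (0, 4.4), which is not an integer point.
(a,b)=(0,4): 5·0+5·4=20≤22, 2·0+6·4=24≤28, objective 24.
(a,b)=(1,3): 5·1+5·3=20≤22, 2·1+6·3=20≤28, objective 23.
(a,b)=(0,3): 5·0+5·3=15≤22, 2·0+6·3=18≤28, objective 18.
The best lattice point is (0,4), giving 24.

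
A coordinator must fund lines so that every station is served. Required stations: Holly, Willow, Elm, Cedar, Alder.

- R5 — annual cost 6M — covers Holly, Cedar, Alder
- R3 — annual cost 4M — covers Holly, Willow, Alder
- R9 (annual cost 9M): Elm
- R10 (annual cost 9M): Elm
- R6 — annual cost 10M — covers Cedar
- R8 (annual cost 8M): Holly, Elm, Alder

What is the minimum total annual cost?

Choose R5, R3, and R8: together they cover Holly, Willow, Elm, Cedar, Alder — every station.
Total annual cost: 6 + 4 + 8 = 18.
No cover costs less than 18.

18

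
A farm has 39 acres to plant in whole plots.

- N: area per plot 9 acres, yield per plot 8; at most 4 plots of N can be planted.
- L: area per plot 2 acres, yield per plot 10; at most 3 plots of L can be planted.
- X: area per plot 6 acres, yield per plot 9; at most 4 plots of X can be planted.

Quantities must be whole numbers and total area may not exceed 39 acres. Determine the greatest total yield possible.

Take 1×N, 3×L, and 4×X: area 39 ≤ 39, yield 1·8 + 3·10 + 4·9 = 74.
L has the best ratio (10/2) and is taken to its limit of 3; remaining capacity is filled optimally with the others.

74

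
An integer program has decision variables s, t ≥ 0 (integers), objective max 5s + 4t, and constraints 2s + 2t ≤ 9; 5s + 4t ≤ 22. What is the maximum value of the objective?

The continuous relaxation peaks at (4.4, 0) with value 22.00; rounding to a feasible lattice point costs some objective.
(s,t)=(4,0): 2·4+2·0=8≤9, 5·4+4·0=20≤22, objective 20.
(s,t)=(3,1): 2·3+2·1=8≤9, 5·3+4·1=19≤22, objective 19.
No feasible integer point exceeds 20.

20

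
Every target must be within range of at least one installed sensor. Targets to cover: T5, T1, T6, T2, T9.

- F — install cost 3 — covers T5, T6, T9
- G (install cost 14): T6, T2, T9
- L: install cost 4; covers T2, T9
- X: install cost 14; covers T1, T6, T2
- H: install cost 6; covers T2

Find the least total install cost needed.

17

The greedy cost-per-new-target heuristic would pick F, L, and X for 21, but a cheaper cover exists.
Choose F and X: together they cover T5, T1, T6, T2, T9 — every target.
Total install cost: 3 + 14 = 17.
No cover costs less than 17.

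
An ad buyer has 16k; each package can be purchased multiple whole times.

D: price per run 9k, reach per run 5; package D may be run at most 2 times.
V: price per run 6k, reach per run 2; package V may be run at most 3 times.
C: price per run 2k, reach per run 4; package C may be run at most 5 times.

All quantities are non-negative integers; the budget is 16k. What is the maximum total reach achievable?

This is a bounded integer knapsack.
C has the best ratio (4/2); taking only C gives at most 5×4 = 20 (stopped by the supply cap of 5).
Mixing does better — 1×V and 5×C: price 16 ≤ 16, reach 1·2 + 5·4 = 22.

22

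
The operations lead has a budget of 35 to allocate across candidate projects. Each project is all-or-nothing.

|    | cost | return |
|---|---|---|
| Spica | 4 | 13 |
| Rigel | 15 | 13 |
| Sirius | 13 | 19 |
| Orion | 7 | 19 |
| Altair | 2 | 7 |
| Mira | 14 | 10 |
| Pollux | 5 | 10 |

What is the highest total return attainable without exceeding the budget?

68

Treat it as a binary knapsack problem.
Take Spica, Sirius, Orion, Altair, and Pollux: cost 4 + 13 + 7 + 2 + 5 = 31 ≤ 35, return 13 + 19 + 19 + 7 + 10 = 68.
No other feasible combination does better.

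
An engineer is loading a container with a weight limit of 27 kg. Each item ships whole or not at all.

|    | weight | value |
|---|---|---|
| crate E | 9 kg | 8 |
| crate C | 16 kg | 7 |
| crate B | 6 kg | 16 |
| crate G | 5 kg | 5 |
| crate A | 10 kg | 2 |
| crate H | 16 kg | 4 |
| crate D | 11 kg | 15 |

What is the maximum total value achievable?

This is an integer program with binary decision variables.
crate B + crate A + crate D: weight 6 + 10 + 11 = 27 ≤ 27, value 16 + 2 + 15 = 33.
crate B + crate G + crate D: weight 6 + 5 + 11 = 22 ≤ 27, value 16 + 5 + 15 = 36.
crate E + crate B + crate D: weight 9 + 6 + 11 = 26 ≤ 27, value 8 + 16 + 15 = 39.
Best is crate E, crate B, and crate D with total value 39.

39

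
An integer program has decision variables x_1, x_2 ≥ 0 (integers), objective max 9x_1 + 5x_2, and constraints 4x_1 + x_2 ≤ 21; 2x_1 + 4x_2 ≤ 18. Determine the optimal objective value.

50

Relaxing integrality, the LP optimum is 53.14 at (x_1,x_2) = (4.71, 2.14), which is not an integer point.
(x_1,x_2)=(5,1): 4·5+1·1=21≤21, 2·5+4·1=14≤18, objective 50.
(x_1,x_2)=(4,2): 4·4+1·2=18≤21, 2·4+4·2=16≤18, objective 46.
(x_1,x_2)=(5,0): 4·5+1·0=20≤21, 2·5+4·0=10≤18, objective 45.
The best lattice point is (5,1), giving 50.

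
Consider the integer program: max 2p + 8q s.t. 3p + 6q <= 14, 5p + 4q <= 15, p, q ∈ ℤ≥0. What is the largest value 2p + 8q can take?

Relaxing integrality, the LP optimum is 18.67 at (p,q) = (0, 2.33), which is not an integer point.
(p,q)=(0,2): 3·0+6·2=12≤14, 5·0+4·2=8≤15, objective 16.
(p,q)=(1,1): 3·1+6·1=9≤14, 5·1+4·1=9≤15, objective 10.
(p,q)=(0,1): 3·0+6·1=6≤14, 5·0+4·1=4≤15, objective 8.
Maximum is 16 at (p,q)=(0,2).

16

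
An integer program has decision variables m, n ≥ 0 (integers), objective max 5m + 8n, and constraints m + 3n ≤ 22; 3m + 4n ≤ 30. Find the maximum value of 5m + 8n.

(m,n)=(2,6) is feasible, giving 58.
(m,n)=(0,7) is feasible, giving 56.
(m,n)=(3,5) is feasible, giving 55.
No feasible integer point exceeds 58.

58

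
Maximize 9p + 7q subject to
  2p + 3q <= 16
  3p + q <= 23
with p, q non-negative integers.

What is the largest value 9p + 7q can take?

63

(p,q)=(7,0): 2·7+3·0=14≤16, 3·7+1·0=21≤23, objective 63.
(p,q)=(6,1): 2·6+3·1=15≤16, 3·6+1·1=19≤23, objective 61.
(p,q)=(6,0): 2·6+3·0=12≤16, 3·6+1·0=18≤23, objective 54.
No feasible integer point exceeds 63.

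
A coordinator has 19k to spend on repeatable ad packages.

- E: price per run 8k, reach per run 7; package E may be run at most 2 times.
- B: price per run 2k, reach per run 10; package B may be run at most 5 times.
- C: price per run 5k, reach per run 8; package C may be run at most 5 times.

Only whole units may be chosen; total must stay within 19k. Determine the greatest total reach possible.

5×B and 1×C: price 15 ≤ 19, reach 5·10 + 1·8 = 58.
1×E and 5×B: price 18 ≤ 19, reach 1·7 + 5·10 = 57.
Best is 58.

58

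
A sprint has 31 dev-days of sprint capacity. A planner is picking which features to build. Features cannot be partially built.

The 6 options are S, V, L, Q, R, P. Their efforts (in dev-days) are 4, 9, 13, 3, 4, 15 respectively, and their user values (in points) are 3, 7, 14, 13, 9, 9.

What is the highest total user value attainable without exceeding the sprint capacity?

43

Allowing fractional choices, the relaxed optimum would be about 44.5, but features are indivisible.
V + Q + R + P: effort 9 + 3 + 4 + 15 = 31 ≤ 31, user value 7 + 13 + 9 + 9 = 38.
V + L + Q + R: effort 9 + 13 + 3 + 4 = 29 ≤ 31, user value 7 + 14 + 13 + 9 = 43.
S + L + Q + R: effort 4 + 13 + 3 + 4 = 24 ≤ 31, user value 3 + 14 + 13 + 9 = 39.
Best is V, L, Q, and R with total user value 43.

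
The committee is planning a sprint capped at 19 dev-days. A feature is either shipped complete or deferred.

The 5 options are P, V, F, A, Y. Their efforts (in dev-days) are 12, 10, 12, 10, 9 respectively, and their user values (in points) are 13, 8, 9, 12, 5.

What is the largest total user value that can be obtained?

Allowing fractional choices, the relaxed optimum would be about 21.8, but features are indivisible.
P: effort 12 ≤ 19, user value 13.
A + Y: effort 10 + 9 = 19 ≤ 19, user value 12 + 5 = 17.
Best is A and Y with total user value 17.

17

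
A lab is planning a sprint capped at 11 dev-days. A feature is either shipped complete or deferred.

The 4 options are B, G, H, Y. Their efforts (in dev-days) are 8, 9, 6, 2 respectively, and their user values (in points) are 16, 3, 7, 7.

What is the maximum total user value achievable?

23

Allowing fractional choices, the relaxed optimum would be about 24.2, but features are indivisible.
B: effort 8 ≤ 11, user value 16.
B + Y: effort 8 + 2 = 10 ≤ 11, user value 16 + 7 = 23.
Best is B and Y with total user value 23.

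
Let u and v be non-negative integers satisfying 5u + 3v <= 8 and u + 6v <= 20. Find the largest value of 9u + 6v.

15

Relaxing integrality, the LP optimum is 16.00 at (u,v) = (0, 2.67), which is not an integer point.
(u,v)=(1,1): 5·1+3·1=8≤8, 1·1+6·1=7≤20, objective 15.
(u,v)=(0,2): 5·0+3·2=6≤8, 1·0+6·2=12≤20, objective 12.
(u,v)=(1,0): 5·1+3·0=5≤8, 1·1+6·0=1≤20, objective 9.
No feasible integer point exceeds 15.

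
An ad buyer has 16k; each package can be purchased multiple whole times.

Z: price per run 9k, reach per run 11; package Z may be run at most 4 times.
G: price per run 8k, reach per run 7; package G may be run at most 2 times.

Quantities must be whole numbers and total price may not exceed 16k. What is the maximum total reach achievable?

14

Z has the best ratio (11/9); taking only Z gives at most 1×11 = 11 (stopped by the price limit).
Mixing does better — 2×G: price 16 ≤ 16, reach 2·7 = 14.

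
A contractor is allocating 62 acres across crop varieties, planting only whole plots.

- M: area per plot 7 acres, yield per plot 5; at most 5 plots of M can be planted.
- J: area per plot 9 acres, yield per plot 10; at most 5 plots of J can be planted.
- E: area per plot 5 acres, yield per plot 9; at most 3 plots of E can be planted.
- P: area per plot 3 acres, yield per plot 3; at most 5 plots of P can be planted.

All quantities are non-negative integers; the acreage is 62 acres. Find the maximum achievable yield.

E has the best ratio (9/5); taking only E gives at most 3×9 = 27 (stopped by the supply cap of 3).
Mixing does better — 5×J and 3×E: area 60 ≤ 62, yield 5·10 + 3·9 = 77.

77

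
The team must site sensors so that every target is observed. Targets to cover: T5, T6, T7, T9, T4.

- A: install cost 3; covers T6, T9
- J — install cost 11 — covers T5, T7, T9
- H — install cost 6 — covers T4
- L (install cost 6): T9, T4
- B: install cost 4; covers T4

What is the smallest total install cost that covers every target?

Choose A, J, and B: together they cover T5, T6, T7, T9, T4 — every target.
Total install cost: 3 + 11 + 4 = 18.
No cover costs less than 18.

18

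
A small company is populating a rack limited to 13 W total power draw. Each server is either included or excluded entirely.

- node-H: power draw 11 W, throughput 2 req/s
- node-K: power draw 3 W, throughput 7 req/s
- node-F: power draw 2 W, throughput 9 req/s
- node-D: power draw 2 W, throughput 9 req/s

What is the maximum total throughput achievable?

This is an integer program with binary decision variables.
Take node-K, node-F, and node-D: power draw 3 + 2 + 2 = 7 ≤ 13, throughput 7 + 9 + 9 = 25.
No other feasible combination does better.

25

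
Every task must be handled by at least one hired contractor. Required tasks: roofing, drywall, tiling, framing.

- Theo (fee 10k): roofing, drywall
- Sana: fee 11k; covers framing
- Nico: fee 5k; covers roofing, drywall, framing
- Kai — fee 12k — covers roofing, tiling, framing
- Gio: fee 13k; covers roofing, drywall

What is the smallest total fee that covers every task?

Choose Nico and Kai: together they cover roofing, drywall, tiling, framing — every task.
Total fee: 5 + 12 = 17.
No cover costs less than 17.

17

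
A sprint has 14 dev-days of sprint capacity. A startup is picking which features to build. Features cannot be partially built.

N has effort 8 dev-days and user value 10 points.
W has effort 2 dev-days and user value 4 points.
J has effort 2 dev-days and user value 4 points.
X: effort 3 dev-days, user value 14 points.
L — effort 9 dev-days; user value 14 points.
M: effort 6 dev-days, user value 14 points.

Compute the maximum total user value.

36

Treat it as a binary knapsack problem.
J + X + M: effort 2 + 3 + 6 = 11 ≤ 14, user value 4 + 14 + 14 = 32.
W + J + X + M: effort 2 + 2 + 3 + 6 = 13 ≤ 14, user value 4 + 4 + 14 + 14 = 36.
W + X + M: effort 2 + 3 + 6 = 11 ≤ 14, user value 4 + 14 + 14 = 32.
Best is W, J, X, and M with total user value 36.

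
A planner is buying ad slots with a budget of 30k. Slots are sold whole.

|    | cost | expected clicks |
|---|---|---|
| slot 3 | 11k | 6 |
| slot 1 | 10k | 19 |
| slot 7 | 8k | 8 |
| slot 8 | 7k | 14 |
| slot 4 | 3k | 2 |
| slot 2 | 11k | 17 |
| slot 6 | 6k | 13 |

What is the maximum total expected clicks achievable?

Allowing fractional choices, the relaxed optimum would be about 56.8, but ad slots are indivisible.
slot 1 + slot 8 + slot 2: cost 10 + 7 + 11 = 28 ≤ 30, expected clicks 19 + 14 + 17 = 50.
slot 1 + slot 4 + slot 2 + slot 6: cost 10 + 3 + 11 + 6 = 30 ≤ 30, expected clicks 19 + 2 + 17 + 13 = 51.
Best is slot 1, slot 4, slot 2, and slot 6 with total expected clicks 51.

51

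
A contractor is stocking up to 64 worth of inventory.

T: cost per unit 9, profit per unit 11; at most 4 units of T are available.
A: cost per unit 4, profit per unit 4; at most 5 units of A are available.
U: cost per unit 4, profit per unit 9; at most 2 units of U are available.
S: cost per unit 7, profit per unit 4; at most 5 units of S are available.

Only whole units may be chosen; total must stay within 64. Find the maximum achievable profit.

4×T, 5×A, and 2×U: cost 64 ≤ 64, profit 4·11 + 5·4 + 2·9 = 82.
4×T, 3×A, 2×U, and 1×S: cost 63 ≤ 64, profit 4·11 + 3·4 + 2·9 + 1·4 = 78.
Best is 82.

82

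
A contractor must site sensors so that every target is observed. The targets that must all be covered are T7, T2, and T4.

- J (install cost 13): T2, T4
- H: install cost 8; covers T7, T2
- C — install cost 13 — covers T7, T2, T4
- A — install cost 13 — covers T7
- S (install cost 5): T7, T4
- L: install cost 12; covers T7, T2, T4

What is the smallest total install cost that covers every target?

12

The greedy cost-per-new-target heuristic would pick S and H for 13, but a cheaper cover exists.
L alone covers T7, T2, T4 — every target.
Total install cost: 12.
No cover costs less than 12.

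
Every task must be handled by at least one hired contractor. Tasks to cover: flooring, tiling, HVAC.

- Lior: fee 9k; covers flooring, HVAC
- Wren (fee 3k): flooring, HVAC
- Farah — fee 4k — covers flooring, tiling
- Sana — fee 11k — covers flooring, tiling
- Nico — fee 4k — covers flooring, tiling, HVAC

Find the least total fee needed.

4

Nico alone covers flooring, tiling, HVAC — every task.
Total fee: 4.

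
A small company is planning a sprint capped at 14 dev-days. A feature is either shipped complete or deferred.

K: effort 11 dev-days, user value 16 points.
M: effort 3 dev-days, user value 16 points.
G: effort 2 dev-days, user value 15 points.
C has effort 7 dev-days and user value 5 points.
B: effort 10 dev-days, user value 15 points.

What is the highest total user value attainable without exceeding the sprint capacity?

36

M + G + C: effort 3 + 2 + 7 = 12 ≤ 14, user value 16 + 15 + 5 = 36.
K + M: effort 11 + 3 = 14 ≤ 14, user value 16 + 16 = 32.
Best is M, G, and C with total user value 36.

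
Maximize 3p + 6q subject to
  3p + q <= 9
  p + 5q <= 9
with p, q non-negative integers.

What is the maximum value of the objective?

Relaxing integrality, the LP optimum is 15.43 at (p,q) = (2.57, 1.29), which is not an integer point.
(p,q)=(2,1): 3·2+1·1=7≤9, 1·2+5·1=7≤9, objective 12.
(p,q)=(1,1): 3·1+1·1=4≤9, 1·1+5·1=6≤9, objective 9.
(p,q)=(3,0): 3·3+1·0=9≤9, 1·3+5·0=3≤9, objective 9.
Maximum is 12 at (p,q)=(2,1).

12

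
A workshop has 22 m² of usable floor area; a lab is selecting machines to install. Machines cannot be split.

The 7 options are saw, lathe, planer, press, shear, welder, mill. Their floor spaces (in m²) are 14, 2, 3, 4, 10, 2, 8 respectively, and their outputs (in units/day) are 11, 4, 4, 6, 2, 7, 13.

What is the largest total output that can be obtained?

34

lathe + planer + press + welder + mill: floor space 2 + 3 + 4 + 2 + 8 = 19 ≤ 22, output 4 + 4 + 6 + 7 + 13 = 34.
planer + press + welder + mill: floor space 3 + 4 + 2 + 8 = 17 ≤ 22, output 4 + 6 + 7 + 13 = 30.
lathe + press + welder + mill: floor space 2 + 4 + 2 + 8 = 16 ≤ 22, output 4 + 6 + 7 + 13 = 30.
Best is lathe, planer, press, welder, and mill with total output 34.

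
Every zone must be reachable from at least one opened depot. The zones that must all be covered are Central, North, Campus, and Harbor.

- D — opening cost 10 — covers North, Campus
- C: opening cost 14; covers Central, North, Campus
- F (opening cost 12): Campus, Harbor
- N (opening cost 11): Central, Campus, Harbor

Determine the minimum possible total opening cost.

This is a weighted set-cover instance.
Choose D and N: together they cover Central, North, Campus, Harbor — every zone.
Total opening cost: 10 + 11 = 21.

21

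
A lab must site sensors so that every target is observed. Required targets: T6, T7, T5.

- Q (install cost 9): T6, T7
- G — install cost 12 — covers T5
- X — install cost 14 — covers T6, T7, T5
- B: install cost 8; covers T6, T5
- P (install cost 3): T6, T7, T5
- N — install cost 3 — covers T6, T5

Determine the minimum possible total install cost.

P alone covers T6, T7, T5 — every target.
Total install cost: 3.
No cover costs less than 3.

3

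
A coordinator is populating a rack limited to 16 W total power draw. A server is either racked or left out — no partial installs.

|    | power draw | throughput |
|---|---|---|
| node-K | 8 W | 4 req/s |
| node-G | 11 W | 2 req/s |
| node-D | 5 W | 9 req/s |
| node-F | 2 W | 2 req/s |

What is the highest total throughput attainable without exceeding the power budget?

15

Allowing fractional choices, the relaxed optimum would be about 15.2, but servers are indivisible.
node-K + node-D: power draw 8 + 5 = 13 ≤ 16, throughput 4 + 9 = 13.
node-D + node-F: power draw 5 + 2 = 7 ≤ 16, throughput 9 + 2 = 11.
node-K + node-D + node-F: power draw 8 + 5 + 2 = 15 ≤ 16, throughput 4 + 9 + 2 = 15.
Best is node-K, node-D, and node-F with total throughput 15.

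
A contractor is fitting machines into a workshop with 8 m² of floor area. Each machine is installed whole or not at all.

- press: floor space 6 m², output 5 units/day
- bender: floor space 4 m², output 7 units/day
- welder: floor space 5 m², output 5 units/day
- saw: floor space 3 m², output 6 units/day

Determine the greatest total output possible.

bender + saw: floor space 4 + 3 = 7 ≤ 8, output 7 + 6 = 13.
bender: floor space 4 ≤ 8, output 7.
welder + saw: floor space 5 + 3 = 8 ≤ 8, output 5 + 6 = 11.
Best is bender and saw with total output 13.

13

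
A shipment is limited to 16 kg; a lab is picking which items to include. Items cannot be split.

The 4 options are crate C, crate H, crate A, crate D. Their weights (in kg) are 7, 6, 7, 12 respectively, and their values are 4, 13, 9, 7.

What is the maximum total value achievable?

22

This is a 0-1 knapsack instance.
Take crate H and crate A: weight 6 + 7 = 13 ≤ 16, value 13 + 9 = 22.
No other feasible combination does better.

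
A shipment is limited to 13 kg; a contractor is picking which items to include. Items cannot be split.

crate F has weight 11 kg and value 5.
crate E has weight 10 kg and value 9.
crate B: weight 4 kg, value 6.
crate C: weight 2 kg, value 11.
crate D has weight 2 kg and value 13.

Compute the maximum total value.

This is an integer program with binary decision variables.
Take crate B, crate C, and crate D: weight 4 + 2 + 2 = 8 ≤ 13, value 6 + 11 + 13 = 30.
No other feasible combination does better.

30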